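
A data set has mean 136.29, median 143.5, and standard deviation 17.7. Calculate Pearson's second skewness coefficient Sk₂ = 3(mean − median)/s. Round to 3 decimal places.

Sk₂ = 3(136.29 − 143.5) / 17.7 = 3 × -7.2100 / 17.7
    = -21.6300 / 17.7 ≈ -1.222

-1.222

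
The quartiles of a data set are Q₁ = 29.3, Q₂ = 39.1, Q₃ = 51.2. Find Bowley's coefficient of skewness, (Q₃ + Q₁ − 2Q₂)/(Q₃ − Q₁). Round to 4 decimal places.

0.1050

numerator: Q₃ + Q₁ − 2Q₂ = 51.2 + 29.3 − 2×39.1 = 2.3000
denominator: Q₃ − Q₁ = 51.2 − 29.3 = 21.9000
Bowley skewness = 2.3000 / 21.9000 ≈ 0.1050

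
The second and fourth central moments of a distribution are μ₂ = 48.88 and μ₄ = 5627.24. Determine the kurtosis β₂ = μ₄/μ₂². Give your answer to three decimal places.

μ₂² = 48.88² = 2389.25440
μ₄/μ₂² = 5627.24 / 2389.25440 = 2.35523
β₂ ≈ 2.355

2.355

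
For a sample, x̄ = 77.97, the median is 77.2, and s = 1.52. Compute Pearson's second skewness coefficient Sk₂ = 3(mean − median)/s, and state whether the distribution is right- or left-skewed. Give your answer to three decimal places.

Sk₂ = 3(77.97 − 77.2) / 1.52 = 3 × 0.7700 / 1.52
    = 2.3100 / 1.52 ≈ 1.520
Sk₂ > 0 ⇒ mean > median ⇒ right-skewed (positive skew).

1.520, right-skewed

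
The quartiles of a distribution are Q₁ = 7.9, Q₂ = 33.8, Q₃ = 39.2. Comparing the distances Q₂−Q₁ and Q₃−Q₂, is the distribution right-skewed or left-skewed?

left-skewed

Q₂ − Q₁ = 25.9;  Q₃ − Q₂ = 5.4
Q₂ − Q₁ > Q₃ − Q₂ ⇒ the lower half is more spread out ⇒ left-skewed.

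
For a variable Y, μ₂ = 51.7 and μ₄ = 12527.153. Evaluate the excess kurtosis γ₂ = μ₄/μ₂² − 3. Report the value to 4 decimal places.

1.6867

μ₂² = 51.7² = 2672.89000
μ₄/μ₂² = 12527.153 / 2672.89000 = 4.68674
γ₂ = 4.68674 − 3 ≈ 1.6867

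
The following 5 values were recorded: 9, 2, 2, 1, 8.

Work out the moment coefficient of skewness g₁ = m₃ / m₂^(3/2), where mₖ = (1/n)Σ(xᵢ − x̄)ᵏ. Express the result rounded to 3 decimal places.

x̄ = (9 + 2 + 2 + 1 + 8) / 5 = 4.4000
deviations (xᵢ − x̄): 4.6000, -2.4000, -2.4000, -3.4000, 3.6000
Σ(xᵢ − x̄)² = 57.2000 ⇒ m₂ = 57.2000/5 = 11.44000
Σ(xᵢ − x̄)³ = 77.0400 ⇒ m₃ = 77.0400/5 = 15.40800
m₂^(3/2) = 11.44000^(1.5) = 38.69359
g₁ = m₃ / m₂^(3/2) = 15.40800 / 38.69359 ≈ 0.398

0.398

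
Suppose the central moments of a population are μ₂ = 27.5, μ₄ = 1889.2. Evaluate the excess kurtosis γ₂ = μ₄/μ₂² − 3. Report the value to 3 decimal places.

μ₂² = 27.5² = 756.25000
μ₄/μ₂² = 1889.2 / 756.25000 = 2.49812
γ₂ = 2.49812 − 3 ≈ -0.502

-0.502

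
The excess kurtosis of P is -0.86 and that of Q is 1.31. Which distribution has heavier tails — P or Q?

Q

Higher excess kurtosis ⇒ heavier tails relative to the normal distribution.
-0.86 vs 1.31: the larger is 1.31, so Q has heavier tails. (Q is leptokurtic — heavier-than-normal tails; the other is platykurtic.)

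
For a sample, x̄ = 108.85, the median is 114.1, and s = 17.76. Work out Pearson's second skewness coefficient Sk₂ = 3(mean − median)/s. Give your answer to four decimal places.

-0.8868

Sk₂ = 3(108.85 − 114.1) / 17.76 = 3 × -5.2500 / 17.76
    = -15.7500 / 17.76 ≈ -0.8868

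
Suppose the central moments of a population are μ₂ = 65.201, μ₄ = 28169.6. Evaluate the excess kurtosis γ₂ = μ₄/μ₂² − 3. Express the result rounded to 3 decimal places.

μ₂² = 65.201² = 4251.17040
μ₄/μ₂² = 28169.6 / 4251.17040 = 6.62632
γ₂ = 6.62632 − 3 ≈ 3.626

3.626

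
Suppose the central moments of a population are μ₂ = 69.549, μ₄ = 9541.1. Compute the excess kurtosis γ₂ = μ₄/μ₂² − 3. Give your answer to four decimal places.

μ₂² = 69.549² = 4837.06340
μ₄/μ₂² = 9541.1 / 4837.06340 = 1.97250
γ₂ = 1.97250 − 3 ≈ -1.0275

-1.0275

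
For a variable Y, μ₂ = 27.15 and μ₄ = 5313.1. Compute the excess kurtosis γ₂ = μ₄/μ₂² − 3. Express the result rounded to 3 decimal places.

4.208

μ₂² = 27.15² = 737.12250
μ₄/μ₂² = 5313.1 / 737.12250 = 7.20789
γ₂ = 7.20789 − 3 ≈ 4.208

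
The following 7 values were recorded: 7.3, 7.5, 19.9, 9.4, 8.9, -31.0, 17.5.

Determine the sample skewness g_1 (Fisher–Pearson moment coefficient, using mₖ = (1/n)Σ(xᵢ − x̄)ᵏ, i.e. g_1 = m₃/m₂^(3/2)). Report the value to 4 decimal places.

-1.6555

x̄ = (7.3 + 7.5 + 19.9 + 9.4 + 8.9 - 31.0 + 17.5) / 7 = 5.6429
deviations (xᵢ − x̄): 1.6571, 1.8571, 14.2571, 3.7571, 3.2571, -36.6429, 11.8571
Σ(xᵢ − x̄)² = 1717.4771 ⇒ m₂ = 1717.4771/7 = 245.35388
Σ(xᵢ − x̄)³ = -44536.7680 ⇒ m₃ = -44536.7680/7 = -6362.39543
m₂^(3/2) = 245.35388^(1.5) = 3843.16817
g_1 = m₃ / m₂^(3/2) = -6362.39543 / 3843.16817 ≈ -1.6555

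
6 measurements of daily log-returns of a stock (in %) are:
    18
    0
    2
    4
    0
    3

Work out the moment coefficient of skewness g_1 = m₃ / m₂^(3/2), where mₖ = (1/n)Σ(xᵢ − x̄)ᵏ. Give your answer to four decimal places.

x̄ = (18 + 0 + 2 + 4 + 0 + 3) / 6 = 4.5000
deviations (xᵢ − x̄): 13.5000, -4.5000, -2.5000, -0.5000, -4.5000, -1.5000
Σ(xᵢ − x̄)² = 231.5000 ⇒ m₂ = 231.5000/6 = 38.58333
Σ(xᵢ − x̄)³ = 2259.0000 ⇒ m₃ = 2259.0000/6 = 376.50000
m₂^(3/2) = 38.58333^(1.5) = 239.66224
g_1 = m₃ / m₂^(3/2) = 376.50000 / 239.66224 ≈ 1.5710

1.5710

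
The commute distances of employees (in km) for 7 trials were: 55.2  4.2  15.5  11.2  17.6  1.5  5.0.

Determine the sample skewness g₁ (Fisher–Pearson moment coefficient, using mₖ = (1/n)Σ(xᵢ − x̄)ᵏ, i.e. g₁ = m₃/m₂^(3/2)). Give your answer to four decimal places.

1.6075

x̄ = (55.2 + 4.2 + 15.5 + 11.2 + 17.6 + 1.5 + 5.0) / 7 = 15.7429
deviations (xᵢ − x̄): 39.4571, -11.5429, -0.2429, -4.5429, 1.8571, -14.2429, -10.7429
Σ(xᵢ − x̄)² = 2032.5171 ⇒ m₂ = 2032.5171/7 = 290.35959
Σ(xᵢ − x̄)³ = 55675.0708 ⇒ m₃ = 55675.0708/7 = 7953.58155
m₂^(3/2) = 290.35959^(1.5) = 4947.71034
g₁ = m₃ / m₂^(3/2) = 7953.58155 / 4947.71034 ≈ 1.6075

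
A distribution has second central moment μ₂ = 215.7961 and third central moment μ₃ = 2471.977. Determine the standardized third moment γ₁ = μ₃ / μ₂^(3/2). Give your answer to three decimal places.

0.780

σ = √μ₂ = √215.7961 = 14.69000
σ³ = μ₂^(3/2) = 3170.04471
γ₁ = μ₃/σ³ = 2471.977 / 3170.04471 ≈ 0.780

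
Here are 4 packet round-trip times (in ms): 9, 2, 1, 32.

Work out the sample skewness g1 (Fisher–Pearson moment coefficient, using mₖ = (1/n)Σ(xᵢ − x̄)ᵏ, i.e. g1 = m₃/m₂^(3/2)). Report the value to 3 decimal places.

x̄ = (9 + 2 + 1 + 32) / 4 = 11.0000
deviations (xᵢ − x̄): -2.0000, -9.0000, -10.0000, 21.0000
Σ(xᵢ − x̄)² = 626.0000 ⇒ m₂ = 626.0000/4 = 156.50000
Σ(xᵢ − x̄)³ = 7524.0000 ⇒ m₃ = 7524.0000/4 = 1881.00000
m₂^(3/2) = 156.50000^(1.5) = 1957.81437
g1 = m₃ / m₂^(3/2) = 1881.00000 / 1957.81437 ≈ 0.961

0.961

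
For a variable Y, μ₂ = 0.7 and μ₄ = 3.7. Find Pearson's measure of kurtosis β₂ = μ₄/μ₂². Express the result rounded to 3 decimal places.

7.551

μ₂² = 0.7² = 0.49000
μ₄/μ₂² = 3.7 / 0.49000 = 7.55102
β₂ ≈ 7.551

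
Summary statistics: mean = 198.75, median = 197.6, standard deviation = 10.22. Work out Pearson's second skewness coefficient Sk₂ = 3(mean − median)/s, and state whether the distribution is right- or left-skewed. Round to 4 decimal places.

Sk₂ = 3(198.75 − 197.6) / 10.22 = 3 × 1.1500 / 10.22
    = 3.4500 / 10.22 ≈ 0.3376
Sk₂ > 0 ⇒ mean > median ⇒ right-skewed (positive skew).

0.3376, right-skewed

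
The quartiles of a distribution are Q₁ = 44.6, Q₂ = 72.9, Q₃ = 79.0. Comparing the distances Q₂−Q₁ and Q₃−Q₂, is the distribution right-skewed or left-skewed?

left-skewed

Q₂ − Q₁ = 28.3;  Q₃ − Q₂ = 6.1
Q₂ − Q₁ > Q₃ − Q₂ ⇒ the lower half is more spread out ⇒ left-skewed.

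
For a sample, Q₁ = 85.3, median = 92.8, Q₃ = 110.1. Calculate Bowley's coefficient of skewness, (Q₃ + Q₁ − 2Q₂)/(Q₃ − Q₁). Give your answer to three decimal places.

numerator: Q₃ + Q₁ − 2Q₂ = 110.1 + 85.3 − 2×92.8 = 9.8000
denominator: Q₃ − Q₁ = 110.1 − 85.3 = 24.8000
Bowley skewness = 9.8000 / 24.8000 ≈ 0.395

0.395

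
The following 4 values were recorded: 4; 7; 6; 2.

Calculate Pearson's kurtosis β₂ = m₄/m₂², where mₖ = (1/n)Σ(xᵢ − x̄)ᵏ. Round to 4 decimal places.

x̄ = 4.7500
Σ(xᵢ − x̄)² = 14.7500 ⇒ m₂ = 3.68750
Σ(xᵢ − x̄)⁴ = 85.5781 ⇒ m₄ = 21.39453
m₂² = 13.59766
β₂ = m₄/m₂² = 21.39453 / 13.59766 ≈ 1.5734

1.5734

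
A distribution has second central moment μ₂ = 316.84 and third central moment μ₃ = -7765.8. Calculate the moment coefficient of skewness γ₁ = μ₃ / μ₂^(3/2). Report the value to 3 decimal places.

σ = √μ₂ = √316.84 = 17.80000
σ³ = μ₂^(3/2) = 5639.75200
γ₁ = μ₃/σ³ = -7765.8 / 5639.75200 ≈ -1.377

-1.377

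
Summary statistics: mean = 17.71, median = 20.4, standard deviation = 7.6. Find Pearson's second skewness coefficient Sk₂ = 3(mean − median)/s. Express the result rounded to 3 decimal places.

-1.062

Sk₂ = 3(17.71 − 20.4) / 7.6 = 3 × -2.6900 / 7.6
    = -8.0700 / 7.6 ≈ -1.062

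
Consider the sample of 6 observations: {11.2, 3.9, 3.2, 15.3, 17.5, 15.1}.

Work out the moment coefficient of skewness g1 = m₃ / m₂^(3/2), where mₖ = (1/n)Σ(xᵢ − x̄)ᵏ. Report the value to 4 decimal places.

-0.4043

x̄ = (11.2 + 3.9 + 3.2 + 15.3 + 17.5 + 15.1) / 6 = 11.0333
deviations (xᵢ − x̄): 0.1667, -7.1333, -7.8333, 4.2667, 6.4667, 4.0667
Σ(xᵢ − x̄)² = 188.8333 ⇒ m₂ = 188.8333/6 = 31.47222
Σ(xᵢ − x̄)³ = -428.2856 ⇒ m₃ = -428.2856/6 = -71.38093
m₂^(3/2) = 31.47222^(1.5) = 176.55951
g1 = m₃ / m₂^(3/2) = -71.38093 / 176.55951 ≈ -0.4043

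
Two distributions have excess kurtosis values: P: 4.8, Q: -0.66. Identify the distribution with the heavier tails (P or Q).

Higher excess kurtosis ⇒ heavier tails relative to the normal distribution.
4.8 vs -0.66: the larger is 4.8, so P has heavier tails. (P is leptokurtic — heavier-than-normal tails; the other is platykurtic.)

P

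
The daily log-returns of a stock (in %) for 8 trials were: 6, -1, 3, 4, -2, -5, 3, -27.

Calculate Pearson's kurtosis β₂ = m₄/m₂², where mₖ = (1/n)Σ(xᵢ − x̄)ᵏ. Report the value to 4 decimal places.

x̄ = -2.3750
Σ(xᵢ − x̄)² = 783.8750 ⇒ m₂ = 97.98438
Σ(xᵢ − x̄)⁴ = 376001.3691 ⇒ m₄ = 47000.17114
m₂² = 9600.93774
β₂ = m₄/m₂² = 47000.17114 / 9600.93774 ≈ 4.8954

4.8954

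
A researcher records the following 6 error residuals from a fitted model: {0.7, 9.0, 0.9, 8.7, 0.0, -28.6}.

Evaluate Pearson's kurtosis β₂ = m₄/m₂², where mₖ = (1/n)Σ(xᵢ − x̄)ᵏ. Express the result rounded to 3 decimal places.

3.627

x̄ = -1.5500
Σ(xᵢ − x̄)² = 961.5350 ⇒ m₂ = 160.25583
Σ(xᵢ − x̄)⁴ = 558882.3548 ⇒ m₄ = 93147.05914
m₂² = 25681.93212
β₂ = m₄/m₂² = 93147.05914 / 25681.93212 ≈ 3.627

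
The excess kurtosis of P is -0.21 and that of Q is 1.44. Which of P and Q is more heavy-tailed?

Q

Higher excess kurtosis ⇒ heavier tails relative to the normal distribution.
-0.21 vs 1.44: the larger is 1.44, so Q has heavier tails. (Q is leptokurtic — heavier-than-normal tails; the other is platykurtic.)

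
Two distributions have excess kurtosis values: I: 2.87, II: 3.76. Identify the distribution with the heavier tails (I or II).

Higher excess kurtosis ⇒ heavier tails relative to the normal distribution.
2.87 vs 3.76: the larger is 3.76, so II has heavier tails.

II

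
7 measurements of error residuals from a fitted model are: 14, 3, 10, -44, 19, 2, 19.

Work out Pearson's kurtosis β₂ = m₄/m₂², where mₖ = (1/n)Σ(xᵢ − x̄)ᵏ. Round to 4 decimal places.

4.3008

x̄ = 3.2857
Σ(xᵢ − x̄)² = 2891.4286 ⇒ m₂ = 413.06122
Σ(xᵢ − x̄)⁴ = 5136592.9213 ⇒ m₄ = 733798.98875
m₂² = 170619.57518
β₂ = m₄/m₂² = 733798.98875 / 170619.57518 ≈ 4.3008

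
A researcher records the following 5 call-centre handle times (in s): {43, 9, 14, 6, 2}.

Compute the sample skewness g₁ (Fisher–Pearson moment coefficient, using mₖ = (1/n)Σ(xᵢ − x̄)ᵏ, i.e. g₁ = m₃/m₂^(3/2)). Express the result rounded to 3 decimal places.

x̄ = (43 + 9 + 14 + 6 + 2) / 5 = 14.8000
deviations (xᵢ − x̄): 28.2000, -5.8000, -0.8000, -8.8000, -12.8000
Σ(xᵢ − x̄)² = 1070.8000 ⇒ m₂ = 1070.8000/5 = 214.16000
Σ(xᵢ − x̄)³ = 19451.5200 ⇒ m₃ = 19451.5200/5 = 3890.30400
m₂^(3/2) = 214.16000^(1.5) = 3134.06166
g₁ = m₃ / m₂^(3/2) = 3890.30400 / 3134.06166 ≈ 1.241

1.241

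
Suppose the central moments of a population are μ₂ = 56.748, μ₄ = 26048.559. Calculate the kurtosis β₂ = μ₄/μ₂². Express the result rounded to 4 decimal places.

8.0888

μ₂² = 56.748² = 3220.33550
μ₄/μ₂² = 26048.559 / 3220.33550 = 8.08877
β₂ ≈ 8.0888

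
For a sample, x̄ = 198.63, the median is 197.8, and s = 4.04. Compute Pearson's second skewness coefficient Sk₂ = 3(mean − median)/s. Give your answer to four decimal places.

0.6163

Sk₂ = 3(198.63 − 197.8) / 4.04 = 3 × 0.8300 / 4.04
    = 2.4900 / 4.04 ≈ 0.6163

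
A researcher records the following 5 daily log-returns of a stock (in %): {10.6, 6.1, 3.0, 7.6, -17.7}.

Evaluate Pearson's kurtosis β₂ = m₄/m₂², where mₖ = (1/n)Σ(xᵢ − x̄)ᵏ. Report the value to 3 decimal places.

2.970

x̄ = 1.9200
Σ(xᵢ − x̄)² = 511.1880 ⇒ m₂ = 102.23760
Σ(xᵢ − x̄)⁴ = 155206.1760 ⇒ m₄ = 31041.23521
m₂² = 10452.52685
β₂ = m₄/m₂² = 31041.23521 / 10452.52685 ≈ 2.970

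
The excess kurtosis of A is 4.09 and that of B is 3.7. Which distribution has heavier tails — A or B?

A

Higher excess kurtosis ⇒ heavier tails relative to the normal distribution.
4.09 vs 3.7: the larger is 4.09, so A has heavier tails.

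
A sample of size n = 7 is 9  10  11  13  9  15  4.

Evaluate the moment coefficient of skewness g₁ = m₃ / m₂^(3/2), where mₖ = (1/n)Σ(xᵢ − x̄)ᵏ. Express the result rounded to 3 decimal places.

-0.409

x̄ = (9 + 10 + 11 + 13 + 9 + 15 + 4) / 7 = 10.1429
deviations (xᵢ − x̄): -1.1429, -0.1429, 0.8571, 2.8571, -1.1429, 4.8571, -6.1429
Σ(xᵢ − x̄)² = 72.8571 ⇒ m₂ = 72.8571/7 = 10.40816
Σ(xᵢ − x̄)³ = -96.2449 ⇒ m₃ = -96.2449/7 = -13.74927
m₂^(3/2) = 10.40816^(1.5) = 33.57849
g₁ = m₃ / m₂^(3/2) = -13.74927 / 33.57849 ≈ -0.409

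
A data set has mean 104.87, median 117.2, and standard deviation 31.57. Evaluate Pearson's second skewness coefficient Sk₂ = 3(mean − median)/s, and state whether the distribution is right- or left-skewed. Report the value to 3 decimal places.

-1.172, left-skewed

Sk₂ = 3(104.87 − 117.2) / 31.57 = 3 × -12.3300 / 31.57
    = -36.9900 / 31.57 ≈ -1.172
Sk₂ < 0 ⇒ mean < median ⇒ left-skewed (negative skew).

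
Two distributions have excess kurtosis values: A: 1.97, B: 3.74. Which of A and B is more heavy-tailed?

B

Higher excess kurtosis ⇒ heavier tails relative to the normal distribution.
1.97 vs 3.74: the larger is 3.74, so B has heavier tails.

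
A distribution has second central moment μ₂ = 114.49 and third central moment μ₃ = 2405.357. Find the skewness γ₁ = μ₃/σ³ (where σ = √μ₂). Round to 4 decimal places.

1.9635

σ = √μ₂ = √114.49 = 10.70000
σ³ = μ₂^(3/2) = 1225.04300
γ₁ = μ₃/σ³ = 2405.357 / 1225.04300 ≈ 1.9635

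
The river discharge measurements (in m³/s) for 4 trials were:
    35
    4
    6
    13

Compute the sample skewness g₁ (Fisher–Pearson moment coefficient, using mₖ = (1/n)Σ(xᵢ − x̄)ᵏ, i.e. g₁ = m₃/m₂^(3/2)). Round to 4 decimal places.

x̄ = (35 + 4 + 6 + 13) / 4 = 14.5000
deviations (xᵢ − x̄): 20.5000, -10.5000, -8.5000, -1.5000
Σ(xᵢ − x̄)² = 605.0000 ⇒ m₂ = 605.0000/4 = 151.25000
Σ(xᵢ − x̄)³ = 6840.0000 ⇒ m₃ = 6840.0000/4 = 1710.00000
m₂^(3/2) = 151.25000^(1.5) = 1860.12905
g₁ = m₃ / m₂^(3/2) = 1710.00000 / 1860.12905 ≈ 0.9193

0.9193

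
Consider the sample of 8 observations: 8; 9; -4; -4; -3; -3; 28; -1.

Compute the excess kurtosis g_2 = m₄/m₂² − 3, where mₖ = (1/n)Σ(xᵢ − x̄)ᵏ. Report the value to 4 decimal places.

0.8140

x̄ = 3.7500
Σ(xᵢ − x̄)² = 867.5000 ⇒ m₂ = 108.43750
Σ(xᵢ − x̄)⁴ = 358779.4063 ⇒ m₄ = 44847.42578
m₂² = 11758.69141
g_2 = m₄/m₂² − 3 = 3.81398 − 3 ≈ 0.8140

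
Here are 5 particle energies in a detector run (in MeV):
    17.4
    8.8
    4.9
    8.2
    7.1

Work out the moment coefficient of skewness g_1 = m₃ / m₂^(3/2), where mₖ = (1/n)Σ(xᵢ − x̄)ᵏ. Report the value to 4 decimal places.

x̄ = (17.4 + 8.8 + 4.9 + 8.2 + 7.1) / 5 = 9.2800
deviations (xᵢ − x̄): 8.1200, -0.4800, -4.3800, -1.0800, -2.1800
Σ(xᵢ − x̄)² = 91.2680 ⇒ m₂ = 91.2680/5 = 18.25360
Σ(xᵢ − x̄)³ = 439.6291 ⇒ m₃ = 439.6291/5 = 87.92582
m₂^(3/2) = 18.25360^(1.5) = 77.98710
g_1 = m₃ / m₂^(3/2) = 87.92582 / 77.98710 ≈ 1.1274

1.1274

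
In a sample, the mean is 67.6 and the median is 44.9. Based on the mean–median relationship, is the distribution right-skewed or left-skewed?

right-skewed

mean − median = 67.6 − 44.9 = 22.7
mean > median ⇒ the longer tail is on the right ⇒ right-skewed (positively skewed).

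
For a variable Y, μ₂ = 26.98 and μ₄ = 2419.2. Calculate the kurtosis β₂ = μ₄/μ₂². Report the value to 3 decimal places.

3.323

μ₂² = 26.98² = 727.92040
μ₄/μ₂² = 2419.2 / 727.92040 = 3.32344
β₂ ≈ 3.323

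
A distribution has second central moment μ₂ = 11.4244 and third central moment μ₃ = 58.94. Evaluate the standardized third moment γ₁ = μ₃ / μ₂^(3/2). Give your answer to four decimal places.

σ = √μ₂ = √11.4244 = 3.38000
σ³ = μ₂^(3/2) = 38.61447
γ₁ = μ₃/σ³ = 58.94 / 38.61447 ≈ 1.5264

1.5264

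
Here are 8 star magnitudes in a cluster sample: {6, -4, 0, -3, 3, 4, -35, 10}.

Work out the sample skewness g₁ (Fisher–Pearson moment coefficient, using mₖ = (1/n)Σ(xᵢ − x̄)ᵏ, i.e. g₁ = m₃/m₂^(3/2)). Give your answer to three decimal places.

x̄ = (6 - 4 + 0 - 3 + 3 + 4 - 35 + 10) / 8 = -2.3750
deviations (xᵢ − x̄): 8.3750, -1.6250, 2.3750, -0.6250, 5.3750, 6.3750, -32.6250, 12.3750
Σ(xᵢ − x̄)² = 1365.8750 ⇒ m₂ = 1365.8750/8 = 170.73438
Σ(xᵢ − x̄)³ = -31819.9688 ⇒ m₃ = -31819.9688/8 = -3977.49609
m₂^(3/2) = 170.73438^(1.5) = 2230.90694
g₁ = m₃ / m₂^(3/2) = -3977.49609 / 2230.90694 ≈ -1.783

-1.783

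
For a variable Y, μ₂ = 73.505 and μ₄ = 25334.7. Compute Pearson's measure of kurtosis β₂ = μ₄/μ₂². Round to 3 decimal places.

μ₂² = 73.505² = 5402.98502
μ₄/μ₂² = 25334.7 / 5402.98502 = 4.68902
β₂ ≈ 4.689

4.689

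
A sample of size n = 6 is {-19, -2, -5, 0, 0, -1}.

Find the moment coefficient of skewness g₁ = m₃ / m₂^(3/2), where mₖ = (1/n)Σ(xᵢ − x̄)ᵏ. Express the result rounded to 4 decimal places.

x̄ = (-19 - 2 - 5 + 0 + 0 - 1) / 6 = -4.5000
deviations (xᵢ − x̄): -14.5000, 2.5000, -0.5000, 4.5000, 4.5000, 3.5000
Σ(xᵢ − x̄)² = 269.5000 ⇒ m₂ = 269.5000/6 = 44.91667
Σ(xᵢ − x̄)³ = -2808.0000 ⇒ m₃ = -2808.0000/6 = -468.00000
m₂^(3/2) = 44.91667^(1.5) = 301.03104
g₁ = m₃ / m₂^(3/2) = -468.00000 / 301.03104 ≈ -1.5547

-1.5547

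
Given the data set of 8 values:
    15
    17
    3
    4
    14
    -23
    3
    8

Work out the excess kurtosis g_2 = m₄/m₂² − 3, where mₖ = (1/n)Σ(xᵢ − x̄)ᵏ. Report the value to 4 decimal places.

1.1669

x̄ = 5.1250
Σ(xᵢ − x̄)² = 1126.8750 ⇒ m₂ = 140.85938
Σ(xᵢ − x̄)⁴ = 661415.1504 ⇒ m₄ = 82676.89380
m₂² = 19841.36353
g_2 = m₄/m₂² − 3 = 4.16690 − 3 ≈ 1.1669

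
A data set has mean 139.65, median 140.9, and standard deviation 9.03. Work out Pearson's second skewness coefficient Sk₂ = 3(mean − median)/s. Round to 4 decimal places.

Sk₂ = 3(139.65 − 140.9) / 9.03 = 3 × -1.2500 / 9.03
    = -3.7500 / 9.03 ≈ -0.4153

-0.4153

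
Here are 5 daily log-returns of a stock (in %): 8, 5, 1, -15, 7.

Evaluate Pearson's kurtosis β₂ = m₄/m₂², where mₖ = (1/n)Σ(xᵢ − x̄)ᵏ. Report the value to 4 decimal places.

2.8417

x̄ = 1.2000
Σ(xᵢ − x̄)² = 356.8000 ⇒ m₂ = 71.36000
Σ(xᵢ − x̄)⁴ = 72353.0560 ⇒ m₄ = 14470.61120
m₂² = 5092.24960
β₂ = m₄/m₂² = 14470.61120 / 5092.24960 ≈ 2.8417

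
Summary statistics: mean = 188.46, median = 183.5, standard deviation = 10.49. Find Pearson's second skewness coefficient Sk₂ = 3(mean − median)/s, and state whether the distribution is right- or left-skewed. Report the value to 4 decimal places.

1.4185, right-skewed

Sk₂ = 3(188.46 − 183.5) / 10.49 = 3 × 4.9600 / 10.49
    = 14.8800 / 10.49 ≈ 1.4185
Sk₂ > 0 ⇒ mean > median ⇒ right-skewed (positive skew).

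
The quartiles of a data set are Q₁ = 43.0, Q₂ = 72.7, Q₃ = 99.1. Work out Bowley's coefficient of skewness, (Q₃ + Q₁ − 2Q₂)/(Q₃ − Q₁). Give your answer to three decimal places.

-0.059

numerator: Q₃ + Q₁ − 2Q₂ = 99.1 + 43.0 − 2×72.7 = -3.3000
denominator: Q₃ − Q₁ = 99.1 − 43.0 = 56.1000
Bowley skewness = -3.3000 / 56.1000 ≈ -0.059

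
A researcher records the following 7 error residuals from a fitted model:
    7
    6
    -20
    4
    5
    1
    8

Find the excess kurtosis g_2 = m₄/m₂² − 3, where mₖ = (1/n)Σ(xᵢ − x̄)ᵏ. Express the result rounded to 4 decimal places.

x̄ = 1.5714
Σ(xᵢ − x̄)² = 573.7143 ⇒ m₂ = 81.95918
Σ(xᵢ − x̄)⁴ = 219662.8222 ⇒ m₄ = 31380.40317
m₂² = 6717.30779
g_2 = m₄/m₂² − 3 = 4.67157 − 3 ≈ 1.6716

1.6716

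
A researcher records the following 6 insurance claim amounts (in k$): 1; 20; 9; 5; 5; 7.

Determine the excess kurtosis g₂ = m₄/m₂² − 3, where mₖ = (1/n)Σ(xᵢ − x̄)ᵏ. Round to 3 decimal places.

x̄ = 7.8333
Σ(xᵢ − x̄)² = 212.8333 ⇒ m₂ = 35.47222
Σ(xᵢ − x̄)⁴ = 24223.8194 ⇒ m₄ = 4037.30324
m₂² = 1258.27855
g₂ = m₄/m₂² − 3 = 3.20859 − 3 ≈ 0.209

0.209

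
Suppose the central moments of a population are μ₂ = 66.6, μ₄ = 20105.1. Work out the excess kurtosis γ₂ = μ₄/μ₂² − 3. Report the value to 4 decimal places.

1.5327

μ₂² = 66.6² = 4435.56000
μ₄/μ₂² = 20105.1 / 4435.56000 = 4.53271
γ₂ = 4.53271 − 3 ≈ 1.5327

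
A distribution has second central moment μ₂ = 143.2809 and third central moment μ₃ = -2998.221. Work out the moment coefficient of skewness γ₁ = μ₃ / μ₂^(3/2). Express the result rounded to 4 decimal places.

σ = √μ₂ = √143.2809 = 11.97000
σ³ = μ₂^(3/2) = 1715.07237
γ₁ = μ₃/σ³ = -2998.221 / 1715.07237 ≈ -1.7482

-1.7482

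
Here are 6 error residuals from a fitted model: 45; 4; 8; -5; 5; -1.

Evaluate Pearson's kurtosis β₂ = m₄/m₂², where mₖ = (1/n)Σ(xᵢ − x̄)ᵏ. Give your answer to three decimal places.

3.763

x̄ = 9.3333
Σ(xᵢ − x̄)² = 1633.3333 ⇒ m₂ = 272.22222
Σ(xᵢ − x̄)⁴ = 1673040.4444 ⇒ m₄ = 278840.07407
m₂² = 74104.93827
β₂ = m₄/m₂² = 278840.07407 / 74104.93827 ≈ 3.763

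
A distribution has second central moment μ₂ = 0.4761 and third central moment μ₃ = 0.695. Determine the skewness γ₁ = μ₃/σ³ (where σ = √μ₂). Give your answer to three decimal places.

2.116

σ = √μ₂ = √0.4761 = 0.69000
σ³ = μ₂^(3/2) = 0.32851
γ₁ = μ₃/σ³ = 0.695 / 0.32851 ≈ 2.116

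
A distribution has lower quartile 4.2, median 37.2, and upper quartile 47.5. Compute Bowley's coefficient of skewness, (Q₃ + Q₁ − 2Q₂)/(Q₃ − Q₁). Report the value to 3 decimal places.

-0.524

numerator: Q₃ + Q₁ − 2Q₂ = 47.5 + 4.2 − 2×37.2 = -22.7000
denominator: Q₃ − Q₁ = 47.5 − 4.2 = 43.3000
Bowley skewness = -22.7000 / 43.3000 ≈ -0.524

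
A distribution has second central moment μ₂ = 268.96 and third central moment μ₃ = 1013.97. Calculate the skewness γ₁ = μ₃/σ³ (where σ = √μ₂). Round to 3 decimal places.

0.230

σ = √μ₂ = √268.96 = 16.40000
σ³ = μ₂^(3/2) = 4410.94400
γ₁ = μ₃/σ³ = 1013.97 / 4410.94400 ≈ 0.230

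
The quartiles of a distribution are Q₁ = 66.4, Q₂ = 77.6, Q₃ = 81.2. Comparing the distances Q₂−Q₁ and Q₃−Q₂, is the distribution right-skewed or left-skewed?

left-skewed

Q₂ − Q₁ = 11.2;  Q₃ − Q₂ = 3.6
Q₂ − Q₁ > Q₃ − Q₂ ⇒ the lower half is more spread out ⇒ left-skewed.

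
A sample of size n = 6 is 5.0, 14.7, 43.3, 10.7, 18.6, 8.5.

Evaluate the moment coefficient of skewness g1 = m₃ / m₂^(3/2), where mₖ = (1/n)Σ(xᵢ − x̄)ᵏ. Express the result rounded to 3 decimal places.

x̄ = (5.0 + 14.7 + 43.3 + 10.7 + 18.6 + 8.5) / 6 = 16.8000
deviations (xᵢ − x̄): -11.8000, -2.1000, 26.5000, -6.1000, 1.8000, -8.3000
Σ(xᵢ − x̄)² = 955.2400 ⇒ m₂ = 955.2400/6 = 159.20667
Σ(xᵢ − x̄)³ = 16164.3960 ⇒ m₃ = 16164.3960/6 = 2694.06600
m₂^(3/2) = 159.20667^(1.5) = 2008.82394
g1 = m₃ / m₂^(3/2) = 2694.06600 / 2008.82394 ≈ 1.341

1.341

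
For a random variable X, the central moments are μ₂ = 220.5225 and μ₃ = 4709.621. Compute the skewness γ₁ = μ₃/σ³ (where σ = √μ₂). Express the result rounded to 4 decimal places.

σ = √μ₂ = √220.5225 = 14.85000
σ³ = μ₂^(3/2) = 3274.75913
γ₁ = μ₃/σ³ = 4709.621 / 3274.75913 ≈ 1.4382

1.4382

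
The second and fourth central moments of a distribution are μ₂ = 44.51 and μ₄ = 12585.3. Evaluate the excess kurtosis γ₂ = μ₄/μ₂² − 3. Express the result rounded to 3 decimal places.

3.353

μ₂² = 44.51² = 1981.14010
μ₄/μ₂² = 12585.3 / 1981.14010 = 6.35255
γ₂ = 6.35255 − 3 ≈ 3.353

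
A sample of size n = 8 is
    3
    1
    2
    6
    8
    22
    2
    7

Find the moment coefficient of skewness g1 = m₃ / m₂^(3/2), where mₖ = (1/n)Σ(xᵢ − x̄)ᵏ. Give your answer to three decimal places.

x̄ = (3 + 1 + 2 + 6 + 8 + 22 + 2 + 7) / 8 = 6.3750
deviations (xᵢ − x̄): -3.3750, -5.3750, -4.3750, -0.3750, 1.6250, 15.6250, -4.3750, 0.6250
Σ(xᵢ − x̄)² = 325.8750 ⇒ m₂ = 325.8750/8 = 40.73438
Σ(xᵢ − x̄)³ = 3457.9688 ⇒ m₃ = 3457.9688/8 = 432.24609
m₂^(3/2) = 40.73438^(1.5) = 259.98099
g1 = m₃ / m₂^(3/2) = 432.24609 / 259.98099 ≈ 1.663

1.663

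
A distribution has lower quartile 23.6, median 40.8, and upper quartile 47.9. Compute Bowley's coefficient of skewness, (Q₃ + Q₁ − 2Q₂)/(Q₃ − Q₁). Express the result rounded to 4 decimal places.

numerator: Q₃ + Q₁ − 2Q₂ = 47.9 + 23.6 − 2×40.8 = -10.1000
denominator: Q₃ − Q₁ = 47.9 − 23.6 = 24.3000
Bowley skewness = -10.1000 / 24.3000 ≈ -0.4156

-0.4156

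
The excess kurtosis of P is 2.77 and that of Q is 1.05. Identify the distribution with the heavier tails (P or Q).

P

Higher excess kurtosis ⇒ heavier tails relative to the normal distribution.
2.77 vs 1.05: the larger is 2.77, so P has heavier tails.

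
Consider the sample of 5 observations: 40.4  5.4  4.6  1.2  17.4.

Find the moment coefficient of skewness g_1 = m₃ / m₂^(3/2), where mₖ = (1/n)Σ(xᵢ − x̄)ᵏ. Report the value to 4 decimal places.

1.0414

x̄ = (40.4 + 5.4 + 4.6 + 1.2 + 17.4) / 5 = 13.8000
deviations (xᵢ − x̄): 26.6000, -8.4000, -9.2000, -12.6000, 3.6000
Σ(xᵢ − x̄)² = 1034.4800 ⇒ m₂ = 1034.4800/5 = 206.89600
Σ(xᵢ − x̄)³ = 15495.9840 ⇒ m₃ = 15495.9840/5 = 3099.19680
m₂^(3/2) = 206.89600^(1.5) = 2975.96721
g_1 = m₃ / m₂^(3/2) = 3099.19680 / 2975.96721 ≈ 1.0414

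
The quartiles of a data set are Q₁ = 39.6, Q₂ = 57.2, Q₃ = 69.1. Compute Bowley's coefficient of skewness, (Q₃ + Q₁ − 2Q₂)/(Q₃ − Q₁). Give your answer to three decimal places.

-0.193

numerator: Q₃ + Q₁ − 2Q₂ = 69.1 + 39.6 − 2×57.2 = -5.7000
denominator: Q₃ − Q₁ = 69.1 − 39.6 = 29.5000
Bowley skewness = -5.7000 / 29.5000 ≈ -0.193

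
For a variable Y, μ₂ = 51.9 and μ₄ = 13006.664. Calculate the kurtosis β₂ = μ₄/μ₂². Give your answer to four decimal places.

4.8287

μ₂² = 51.9² = 2693.61000
μ₄/μ₂² = 13006.664 / 2693.61000 = 4.82871
β₂ ≈ 4.8287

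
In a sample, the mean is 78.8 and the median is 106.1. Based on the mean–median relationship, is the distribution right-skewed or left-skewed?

left-skewed

mean − median = 78.8 − 106.1 = -27.3
mean < median ⇒ the longer tail is on the left ⇒ left-skewed (negatively skewed).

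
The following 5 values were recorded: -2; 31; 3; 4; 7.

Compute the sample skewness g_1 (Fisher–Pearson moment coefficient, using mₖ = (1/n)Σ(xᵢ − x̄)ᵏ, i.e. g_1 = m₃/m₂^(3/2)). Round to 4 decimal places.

1.2621

x̄ = (-2 + 31 + 3 + 4 + 7) / 5 = 8.6000
deviations (xᵢ − x̄): -10.6000, 22.4000, -5.6000, -4.6000, -1.6000
Σ(xᵢ − x̄)² = 669.2000 ⇒ m₂ = 669.2000/5 = 133.84000
Σ(xᵢ − x̄)³ = 9771.3600 ⇒ m₃ = 9771.3600/5 = 1954.27200
m₂^(3/2) = 133.84000^(1.5) = 1548.38477
g_1 = m₃ / m₂^(3/2) = 1954.27200 / 1548.38477 ≈ 1.2621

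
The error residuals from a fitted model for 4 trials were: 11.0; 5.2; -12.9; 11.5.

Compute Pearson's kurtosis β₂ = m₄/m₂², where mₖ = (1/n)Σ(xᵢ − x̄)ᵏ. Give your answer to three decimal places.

2.148

x̄ = 3.7000
Σ(xᵢ − x̄)² = 391.9400 ⇒ m₂ = 97.98500
Σ(xᵢ − x̄)⁴ = 82479.7058 ⇒ m₄ = 20619.92645
m₂² = 9601.06023
β₂ = m₄/m₂² = 20619.92645 / 9601.06023 ≈ 2.148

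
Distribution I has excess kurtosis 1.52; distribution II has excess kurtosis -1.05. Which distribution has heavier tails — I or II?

I

Higher excess kurtosis ⇒ heavier tails relative to the normal distribution.
1.52 vs -1.05: the larger is 1.52, so I has heavier tails. (I is leptokurtic — heavier-than-normal tails; the other is platykurtic.)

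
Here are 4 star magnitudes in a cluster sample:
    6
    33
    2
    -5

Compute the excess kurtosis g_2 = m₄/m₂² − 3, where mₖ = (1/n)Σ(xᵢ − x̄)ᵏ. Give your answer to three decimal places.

x̄ = 9.0000
Σ(xᵢ − x̄)² = 830.0000 ⇒ m₂ = 207.50000
Σ(xᵢ − x̄)⁴ = 372674.0000 ⇒ m₄ = 93168.50000
m₂² = 43056.25000
g_2 = m₄/m₂² − 3 = 2.16388 − 3 ≈ -0.836

-0.836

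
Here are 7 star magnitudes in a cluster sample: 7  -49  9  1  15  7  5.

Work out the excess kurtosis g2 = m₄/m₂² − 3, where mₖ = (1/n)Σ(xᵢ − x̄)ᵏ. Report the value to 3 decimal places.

1.828

x̄ = -0.7143
Σ(xᵢ − x̄)² = 2827.4286 ⇒ m₂ = 403.91837
Σ(xᵢ − x̄)⁴ = 5513981.5743 ⇒ m₄ = 787711.65348
m₂² = 163150.04748
g2 = m₄/m₂² − 3 = 4.82814 − 3 ≈ 1.828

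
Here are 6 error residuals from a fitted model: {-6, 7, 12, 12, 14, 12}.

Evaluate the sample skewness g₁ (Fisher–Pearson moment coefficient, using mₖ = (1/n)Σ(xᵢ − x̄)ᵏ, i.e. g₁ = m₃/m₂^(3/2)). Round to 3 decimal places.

x̄ = (-6 + 7 + 12 + 12 + 14 + 12) / 6 = 8.5000
deviations (xᵢ − x̄): -14.5000, -1.5000, 3.5000, 3.5000, 5.5000, 3.5000
Σ(xᵢ − x̄)² = 279.5000 ⇒ m₂ = 279.5000/6 = 46.58333
Σ(xᵢ − x̄)³ = -2757.0000 ⇒ m₃ = -2757.0000/6 = -459.50000
m₂^(3/2) = 46.58333^(1.5) = 317.94049
g₁ = m₃ / m₂^(3/2) = -459.50000 / 317.94049 ≈ -1.445

-1.445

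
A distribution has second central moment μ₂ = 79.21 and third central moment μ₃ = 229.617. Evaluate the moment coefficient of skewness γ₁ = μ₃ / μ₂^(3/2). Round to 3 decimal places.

σ = √μ₂ = √79.21 = 8.90000
σ³ = μ₂^(3/2) = 704.96900
γ₁ = μ₃/σ³ = 229.617 / 704.96900 ≈ 0.326

0.326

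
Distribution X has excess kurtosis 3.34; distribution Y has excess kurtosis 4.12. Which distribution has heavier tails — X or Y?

Y

Higher excess kurtosis ⇒ heavier tails relative to the normal distribution.
3.34 vs 4.12: the larger is 4.12, so Y has heavier tails.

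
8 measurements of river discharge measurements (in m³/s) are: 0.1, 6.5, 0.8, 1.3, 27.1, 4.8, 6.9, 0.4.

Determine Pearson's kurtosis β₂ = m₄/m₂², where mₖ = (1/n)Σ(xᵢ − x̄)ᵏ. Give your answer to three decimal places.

x̄ = 5.9875
Σ(xᵢ − x̄)² = 563.0088 ⇒ m₂ = 70.37609
Σ(xᵢ − x̄)⁴ = 202067.9611 ⇒ m₄ = 25258.49513
m₂² = 4952.79457
β₂ = m₄/m₂² = 25258.49513 / 4952.79457 ≈ 5.100

5.100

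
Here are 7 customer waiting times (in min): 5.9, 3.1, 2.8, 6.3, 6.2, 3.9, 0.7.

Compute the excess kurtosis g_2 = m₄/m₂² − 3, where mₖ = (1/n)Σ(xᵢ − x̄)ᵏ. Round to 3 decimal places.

x̄ = 4.1286
Σ(xᵢ − x̄)² = 26.7743 ⇒ m₂ = 3.82490
Σ(xᵢ − x̄)⁴ = 192.9101 ⇒ m₄ = 27.55859
m₂² = 14.62984
g_2 = m₄/m₂² − 3 = 1.88372 − 3 ≈ -1.116

-1.116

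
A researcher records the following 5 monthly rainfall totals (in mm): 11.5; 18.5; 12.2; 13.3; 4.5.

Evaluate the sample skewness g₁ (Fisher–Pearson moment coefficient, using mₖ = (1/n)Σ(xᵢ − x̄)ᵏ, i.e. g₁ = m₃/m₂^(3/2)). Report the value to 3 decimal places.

x̄ = (11.5 + 18.5 + 12.2 + 13.3 + 4.5) / 5 = 12.0000
deviations (xᵢ − x̄): -0.5000, 6.5000, 0.2000, 1.3000, -7.5000
Σ(xᵢ − x̄)² = 100.4800 ⇒ m₂ = 100.4800/5 = 20.09600
Σ(xᵢ − x̄)³ = -145.1700 ⇒ m₃ = -145.1700/5 = -29.03400
m₂^(3/2) = 20.09600^(1.5) = 90.08748
g₁ = m₃ / m₂^(3/2) = -29.03400 / 90.08748 ≈ -0.322

-0.322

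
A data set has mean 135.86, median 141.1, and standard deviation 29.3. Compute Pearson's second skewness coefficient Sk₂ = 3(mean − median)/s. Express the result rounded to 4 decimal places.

Sk₂ = 3(135.86 − 141.1) / 29.3 = 3 × -5.2400 / 29.3
    = -15.7200 / 29.3 ≈ -0.5365

-0.5365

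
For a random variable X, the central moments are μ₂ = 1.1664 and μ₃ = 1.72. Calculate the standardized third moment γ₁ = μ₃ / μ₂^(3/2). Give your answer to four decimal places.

1.3654

σ = √μ₂ = √1.1664 = 1.08000
σ³ = μ₂^(3/2) = 1.25971
γ₁ = μ₃/σ³ = 1.72 / 1.25971 ≈ 1.3654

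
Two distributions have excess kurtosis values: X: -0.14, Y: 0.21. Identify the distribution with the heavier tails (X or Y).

Y

Higher excess kurtosis ⇒ heavier tails relative to the normal distribution.
-0.14 vs 0.21: the larger is 0.21, so Y has heavier tails. (Y is leptokurtic — heavier-than-normal tails; the other is platykurtic.)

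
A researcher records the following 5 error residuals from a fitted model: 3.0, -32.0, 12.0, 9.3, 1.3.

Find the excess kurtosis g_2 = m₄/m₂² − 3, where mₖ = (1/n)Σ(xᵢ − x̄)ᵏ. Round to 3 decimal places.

-0.042

x̄ = -1.2800
Σ(xᵢ − x̄)² = 1256.9880 ⇒ m₂ = 251.39760
Σ(xᵢ − x̄)⁴ = 934616.3328 ⇒ m₄ = 186923.26657
m₂² = 63200.75329
g_2 = m₄/m₂² − 3 = 2.95761 − 3 ≈ -0.042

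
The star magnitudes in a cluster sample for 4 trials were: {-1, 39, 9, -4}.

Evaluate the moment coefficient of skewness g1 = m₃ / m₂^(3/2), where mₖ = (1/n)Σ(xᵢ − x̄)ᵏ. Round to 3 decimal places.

x̄ = (-1 + 39 + 9 - 4) / 4 = 10.7500
deviations (xᵢ − x̄): -11.7500, 28.2500, -1.7500, -14.7500
Σ(xᵢ − x̄)² = 1156.7500 ⇒ m₂ = 1156.7500/4 = 289.18750
Σ(xᵢ − x̄)³ = 17708.6250 ⇒ m₃ = 17708.6250/4 = 4427.15625
m₂^(3/2) = 289.18750^(1.5) = 4917.78203
g1 = m₃ / m₂^(3/2) = 4427.15625 / 4917.78203 ≈ 0.900

0.900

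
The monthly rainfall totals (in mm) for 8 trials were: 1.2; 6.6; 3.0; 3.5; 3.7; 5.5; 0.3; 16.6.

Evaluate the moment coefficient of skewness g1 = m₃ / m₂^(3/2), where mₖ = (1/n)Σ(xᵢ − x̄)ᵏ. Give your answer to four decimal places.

x̄ = (1.2 + 6.6 + 3.0 + 3.5 + 3.7 + 5.5 + 0.3 + 16.6) / 8 = 5.0500
deviations (xᵢ − x̄): -3.8500, 1.5500, -2.0500, -1.5500, -1.3500, 0.4500, -4.7500, 11.5500
Σ(xᵢ − x̄)² = 181.8200 ⇒ m₂ = 181.8200/8 = 22.72750
Σ(xᵢ − x̄)³ = 1365.5760 ⇒ m₃ = 1365.5760/8 = 170.69700
m₂^(3/2) = 22.72750^(1.5) = 108.34965
g1 = m₃ / m₂^(3/2) = 170.69700 / 108.34965 ≈ 1.5754

1.5754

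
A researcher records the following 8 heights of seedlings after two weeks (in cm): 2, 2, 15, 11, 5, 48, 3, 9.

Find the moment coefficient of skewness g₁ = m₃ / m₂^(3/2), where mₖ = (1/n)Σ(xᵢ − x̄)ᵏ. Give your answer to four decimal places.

1.8740

x̄ = (2 + 2 + 15 + 11 + 5 + 48 + 3 + 9) / 8 = 11.8750
deviations (xᵢ − x̄): -9.8750, -9.8750, 3.1250, -0.8750, -6.8750, 36.1250, -8.8750, -2.8750
Σ(xᵢ − x̄)² = 1644.8750 ⇒ m₂ = 1644.8750/8 = 205.60938
Σ(xᵢ − x̄)³ = 44199.8438 ⇒ m₃ = 44199.8438/8 = 5524.98047
m₂^(3/2) = 205.60938^(1.5) = 2948.25042
g₁ = m₃ / m₂^(3/2) = 5524.98047 / 2948.25042 ≈ 1.8740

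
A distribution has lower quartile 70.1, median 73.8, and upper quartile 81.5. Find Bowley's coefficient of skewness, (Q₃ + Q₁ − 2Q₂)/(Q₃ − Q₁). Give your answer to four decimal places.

numerator: Q₃ + Q₁ − 2Q₂ = 81.5 + 70.1 − 2×73.8 = 4.0000
denominator: Q₃ − Q₁ = 81.5 − 70.1 = 11.4000
Bowley skewness = 4.0000 / 11.4000 ≈ 0.3509

0.3509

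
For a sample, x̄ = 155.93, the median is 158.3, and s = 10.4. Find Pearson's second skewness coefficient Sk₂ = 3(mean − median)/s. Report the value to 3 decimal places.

-0.684

Sk₂ = 3(155.93 − 158.3) / 10.4 = 3 × -2.3700 / 10.4
    = -7.1100 / 10.4 ≈ -0.684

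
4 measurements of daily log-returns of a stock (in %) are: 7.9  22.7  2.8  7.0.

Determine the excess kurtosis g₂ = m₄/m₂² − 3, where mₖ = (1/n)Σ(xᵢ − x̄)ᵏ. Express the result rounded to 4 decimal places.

-0.8044

x̄ = 10.1000
Σ(xᵢ − x̄)² = 226.5000 ⇒ m₂ = 56.62500
Σ(xᵢ − x̄)⁴ = 28160.3394 ⇒ m₄ = 7040.08485
m₂² = 3206.39062
g₂ = m₄/m₂² − 3 = 2.19564 − 3 ≈ -0.8044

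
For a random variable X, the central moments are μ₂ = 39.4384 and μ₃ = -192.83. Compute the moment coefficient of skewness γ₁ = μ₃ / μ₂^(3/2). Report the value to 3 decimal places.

-0.779

σ = √μ₂ = √39.4384 = 6.28000
σ³ = μ₂^(3/2) = 247.67315
γ₁ = μ₃/σ³ = -192.83 / 247.67315 ≈ -0.779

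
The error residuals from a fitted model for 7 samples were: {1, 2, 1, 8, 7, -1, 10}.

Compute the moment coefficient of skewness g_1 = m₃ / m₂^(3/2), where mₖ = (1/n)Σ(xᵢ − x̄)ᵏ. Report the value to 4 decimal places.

0.2829

x̄ = (1 + 2 + 1 + 8 + 7 - 1 + 10) / 7 = 4.0000
deviations (xᵢ − x̄): -3.0000, -2.0000, -3.0000, 4.0000, 3.0000, -5.0000, 6.0000
Σ(xᵢ − x̄)² = 108.0000 ⇒ m₂ = 108.0000/7 = 15.42857
Σ(xᵢ − x̄)³ = 120.0000 ⇒ m₃ = 120.0000/7 = 17.14286
m₂^(3/2) = 15.42857^(1.5) = 60.60223
g_1 = m₃ / m₂^(3/2) = 17.14286 / 60.60223 ≈ 0.2829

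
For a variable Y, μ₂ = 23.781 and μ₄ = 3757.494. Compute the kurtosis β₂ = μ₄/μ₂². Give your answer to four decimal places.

6.6441

μ₂² = 23.781² = 565.53596
μ₄/μ₂² = 3757.494 / 565.53596 = 6.64413
β₂ ≈ 6.6441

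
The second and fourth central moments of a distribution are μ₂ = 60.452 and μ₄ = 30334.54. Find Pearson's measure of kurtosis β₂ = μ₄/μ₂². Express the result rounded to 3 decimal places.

μ₂² = 60.452² = 3654.44430
μ₄/μ₂² = 30334.54 / 3654.44430 = 8.30073
β₂ ≈ 8.301

8.301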